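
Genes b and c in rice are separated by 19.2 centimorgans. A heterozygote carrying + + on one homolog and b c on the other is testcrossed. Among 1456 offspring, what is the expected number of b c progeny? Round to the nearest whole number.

A map distance of 19.2 centimorgans corresponds to a recombination frequency of 0.192.
The F1 is + + / b c, so b c is a parental gamete class with expected frequency (1 − r)/2 = 0.808/2 = 0.4040.
Expected number = 0.4040 × 1456 = 588.22 ≈ 588.

588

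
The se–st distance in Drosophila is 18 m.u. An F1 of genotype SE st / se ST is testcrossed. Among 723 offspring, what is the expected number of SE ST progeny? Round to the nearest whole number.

65

A map distance of 18 m.u. corresponds to a recombination frequency of 0.180.
The F1 is SE st / se ST, so SE ST is a recombinant gamete class with expected frequency r/2 = 0.180/2 = 0.0900.
Expected number = 0.0900 × 723 = 65.07 ≈ 65.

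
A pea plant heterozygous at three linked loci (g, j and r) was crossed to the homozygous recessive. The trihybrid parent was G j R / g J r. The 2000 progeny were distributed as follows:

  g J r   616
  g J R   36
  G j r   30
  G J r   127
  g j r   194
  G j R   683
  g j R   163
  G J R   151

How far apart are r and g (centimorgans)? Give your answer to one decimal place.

The two rarest classes, G j r and g J R, are the double crossovers. Comparing them with the parentals, only the r allele has switched, so r is the middle locus and the order is g – r – j.
Crossovers in the g–r interval produce the single-crossover classes g j R and G J r (163 + 127 = 290) plus the double crossovers (66).
RF(g–r) = (290 + 66) / 2000 = 356/2000 = 0.1780 → 17.8 centimorgans.

17.8 centimorgans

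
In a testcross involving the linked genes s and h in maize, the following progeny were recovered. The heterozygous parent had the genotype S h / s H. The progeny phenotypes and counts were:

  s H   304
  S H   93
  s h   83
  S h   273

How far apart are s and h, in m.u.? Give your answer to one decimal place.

The recombinant classes are S H and s h: 93 + 83 = 176.
Recombination frequency = 176/753 = 0.2337 ≈ 23.4%, i.e. 23.4 m.u.

23.4 m.u.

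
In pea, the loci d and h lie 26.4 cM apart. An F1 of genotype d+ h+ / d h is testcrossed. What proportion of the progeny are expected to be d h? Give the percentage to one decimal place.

A map distance of 26.4 cM corresponds to a recombination frequency of 0.264.
The F1 is d+ h+ / d h, so d h is a parental gamete class with expected frequency (1 − r)/2 = 0.736/2 = 0.3680.
That is 0.3680 = 36.8% of the progeny.

36.8%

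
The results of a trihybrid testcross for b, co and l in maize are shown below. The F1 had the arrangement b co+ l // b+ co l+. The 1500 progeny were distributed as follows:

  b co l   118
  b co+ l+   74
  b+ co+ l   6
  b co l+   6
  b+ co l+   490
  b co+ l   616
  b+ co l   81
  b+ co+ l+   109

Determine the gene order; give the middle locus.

The two rarest classes, b+ co+ l and b co l+, are the double crossovers. Comparing them with the parentals, only the b allele has switched, so b is the middle locus and the order is co – b – l.

b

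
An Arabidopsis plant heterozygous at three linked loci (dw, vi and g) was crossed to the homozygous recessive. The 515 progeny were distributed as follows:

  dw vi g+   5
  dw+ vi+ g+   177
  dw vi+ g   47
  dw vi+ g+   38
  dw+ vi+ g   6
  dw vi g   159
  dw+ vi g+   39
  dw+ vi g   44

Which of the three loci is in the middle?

g

The two most frequent reciprocal classes, dw+ vi+ g+ and dw vi g, are the parental types, so the F1 was dw+ vi+ g+ / dw vi g.
The two rarest classes, dw+ vi+ g and dw vi g+, are the double crossovers. Comparing them with the parentals, only the g allele has switched, so g is the middle locus and the order is dw – g – vi.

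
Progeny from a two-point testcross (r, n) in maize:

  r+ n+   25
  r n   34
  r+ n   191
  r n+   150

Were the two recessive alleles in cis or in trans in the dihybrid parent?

trans

The two most frequent classes are r+ n (191) and r n+ (150); these are the parental (non-recombinant) types.
So the F1 carried r+ n on one chromosome and r n+ on the other — the recessive alleles are on opposite chromosomes (trans / repulsion).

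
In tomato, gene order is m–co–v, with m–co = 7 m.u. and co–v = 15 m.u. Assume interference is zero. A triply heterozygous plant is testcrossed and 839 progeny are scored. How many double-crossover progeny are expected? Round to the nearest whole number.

Map distances give recombination frequencies of 0.070 and 0.150 for the two intervals.
With no interference, expected double-crossover frequency = 0.070 × 0.150 = 0.01050.
Expected number = 0.01050 × 839 = 8.81 ≈ 9.

9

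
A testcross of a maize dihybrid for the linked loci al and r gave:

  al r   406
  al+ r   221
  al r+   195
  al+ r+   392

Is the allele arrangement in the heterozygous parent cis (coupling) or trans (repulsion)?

The two most frequent classes are al+ r+ (392) and al r (406); these are the parental (non-recombinant) types.
So the F1 carried al+ r+ on one chromosome and al r on the other — the recessive alleles are on the same chromosome (cis / coupling).

cis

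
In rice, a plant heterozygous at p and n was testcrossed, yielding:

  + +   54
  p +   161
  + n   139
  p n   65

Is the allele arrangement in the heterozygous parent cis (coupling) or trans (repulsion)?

trans

The two most frequent classes are + n (139) and p + (161); these are the parental (non-recombinant) types.
So the F1 carried + n on one chromosome and p + on the other — the recessive alleles are on opposite chromosomes (trans / repulsion).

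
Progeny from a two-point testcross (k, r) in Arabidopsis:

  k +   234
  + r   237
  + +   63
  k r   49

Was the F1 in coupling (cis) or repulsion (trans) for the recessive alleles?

The two most frequent classes are + r (237) and k + (234); these are the parental (non-recombinant) types.
So the F1 carried + r on one chromosome and k + on the other — the recessive alleles are on opposite chromosomes (trans / repulsion).

trans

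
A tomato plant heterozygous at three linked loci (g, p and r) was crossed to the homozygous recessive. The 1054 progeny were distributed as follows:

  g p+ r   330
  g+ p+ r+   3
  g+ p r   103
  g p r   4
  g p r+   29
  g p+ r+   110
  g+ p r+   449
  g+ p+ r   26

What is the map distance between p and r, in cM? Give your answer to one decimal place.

The two most frequent reciprocal classes, g p+ r and g+ p r+, are the parental types, so the F1 was g p+ r / g+ p r+.
The two rarest classes, g p r and g+ p+ r+, are the double crossovers. Comparing them with the parentals, only the p allele has switched, so p is the middle locus and the order is r – p – g.
Crossovers in the r–p interval produce the single-crossover classes g p+ r+ and g+ p r (110 + 103 = 213) plus the double crossovers (7).
RF(r–p) = (213 + 7) / 1054 = 220/1054 = 0.2087 → 20.9 cM.

20.9 cM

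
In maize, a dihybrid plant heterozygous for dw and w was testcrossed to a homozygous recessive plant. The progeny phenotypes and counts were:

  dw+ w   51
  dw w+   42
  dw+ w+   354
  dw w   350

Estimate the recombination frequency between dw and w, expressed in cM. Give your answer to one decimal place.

The two most frequent classes, dw+ w+ (354) and dw w (350), are the parental types, so the F1 was dw+ w+ / dw w.
The recombinant classes are dw+ w and dw w+: 51 + 42 = 93.
Recombination frequency = 93/797 = 0.1167 ≈ 11.7%, i.e. 11.7 cM.

11.7 cM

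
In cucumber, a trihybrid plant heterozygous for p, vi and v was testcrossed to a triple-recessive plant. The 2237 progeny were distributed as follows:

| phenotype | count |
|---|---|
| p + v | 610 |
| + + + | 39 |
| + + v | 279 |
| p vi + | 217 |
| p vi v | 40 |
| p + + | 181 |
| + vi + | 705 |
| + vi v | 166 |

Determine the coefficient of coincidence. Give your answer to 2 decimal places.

0.72

The two most frequent reciprocal classes, + vi + and p + v, are the parental types, so the F1 was + vi + / p + v.
The two rarest classes, + + + and p vi v, are the double crossovers. Comparing them with the parentals, only the vi allele has switched, so vi is the middle locus and the order is v – vi – p.
v–vi: (347 + 79)/2237 = 0.1904; vi–p: (496 + 79)/2237 = 0.2570.
Expected DCO frequency = 0.1904 × 0.2570 ≈ 0.04893; observed = 79/2237 ≈ 0.03532.
Coefficient of coincidence = 0.03532/0.04893 ≈ 0.72.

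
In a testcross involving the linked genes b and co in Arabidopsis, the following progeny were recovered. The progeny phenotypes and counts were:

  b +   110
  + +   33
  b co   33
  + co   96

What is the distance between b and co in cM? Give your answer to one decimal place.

The two most frequent classes, + co (96) and b + (110), are the parental types, so the F1 was + co / b +.
The recombinant classes are + + and b co: 33 + 33 = 66.
Recombination frequency = 66/272 = 0.2426 ≈ 24.3%, i.e. 24.3 cM.

24.3 cM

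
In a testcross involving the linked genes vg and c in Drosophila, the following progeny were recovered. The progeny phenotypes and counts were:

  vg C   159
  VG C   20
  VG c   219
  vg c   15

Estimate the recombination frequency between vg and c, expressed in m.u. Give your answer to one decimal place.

The two most frequent classes, VG c (219) and vg C (159), are the parental types, so the F1 was VG c / vg C.
The recombinant classes are VG C and vg c: 20 + 15 = 35.
Recombination frequency = 35/413 = 0.0847 ≈ 8.5%, i.e. 8.5 m.u.

8.5 m.u.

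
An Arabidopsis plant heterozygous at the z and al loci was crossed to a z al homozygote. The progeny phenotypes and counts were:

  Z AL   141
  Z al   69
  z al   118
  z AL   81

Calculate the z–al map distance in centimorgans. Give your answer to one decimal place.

The two most frequent classes, Z AL (141) and z al (118), are the parental types, so the F1 was Z AL / z al.
The recombinant classes are Z al and z AL: 69 + 81 = 150.
Recombination frequency = 150/409 = 0.3667 ≈ 36.7%, i.e. 36.7 centimorgans.

36.7 centimorgans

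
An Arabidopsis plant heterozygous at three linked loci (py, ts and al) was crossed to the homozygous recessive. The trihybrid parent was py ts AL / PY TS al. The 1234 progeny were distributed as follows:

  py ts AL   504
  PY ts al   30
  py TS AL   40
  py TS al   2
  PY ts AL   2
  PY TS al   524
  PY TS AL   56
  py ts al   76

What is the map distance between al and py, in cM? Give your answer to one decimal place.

The two rarest classes, PY ts AL and py TS al, are the double crossovers. Comparing them with the parentals, only the py allele has switched, so py is the middle locus and the order is ts – py – al.
Crossovers in the py–al interval produce the single-crossover classes py ts al and PY TS AL (76 + 56 = 132) plus the double crossovers (4).
RF(py–al) = (132 + 4) / 1234 = 136/1234 = 0.1102 → 11.0 cM.

11.0 cM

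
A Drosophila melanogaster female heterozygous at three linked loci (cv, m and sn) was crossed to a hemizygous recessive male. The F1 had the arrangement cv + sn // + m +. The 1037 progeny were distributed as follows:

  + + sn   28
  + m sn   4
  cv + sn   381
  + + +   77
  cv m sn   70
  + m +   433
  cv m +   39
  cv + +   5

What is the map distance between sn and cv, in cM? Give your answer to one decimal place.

7.3 cM

The two rarest classes, cv + + and + m sn, are the double crossovers. Comparing them with the parentals, only the sn allele has switched, so sn is the middle locus and the order is m – sn – cv.
Crossovers in the sn–cv interval produce the single-crossover classes + + sn and cv m + (28 + 39 = 67) plus the double crossovers (9).
RF(sn–cv) = (67 + 9) / 1037 = 76/1037 = 0.0733 → 7.3 cM.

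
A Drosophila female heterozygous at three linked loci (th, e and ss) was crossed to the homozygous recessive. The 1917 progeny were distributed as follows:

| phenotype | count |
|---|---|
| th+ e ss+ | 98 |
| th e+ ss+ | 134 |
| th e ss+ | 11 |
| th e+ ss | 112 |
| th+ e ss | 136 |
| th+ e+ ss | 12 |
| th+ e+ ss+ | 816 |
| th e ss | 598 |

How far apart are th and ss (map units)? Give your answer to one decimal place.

15.3 map units

The two most frequent reciprocal classes, th+ e+ ss+ and th e ss, are the parental types, so the F1 was th+ e+ ss+ / th e ss.
The two rarest classes, th+ e+ ss and th e ss+, are the double crossovers. Comparing them with the parentals, only the ss allele has switched, so ss is the middle locus and the order is th – ss – e.
Crossovers in the th–ss interval produce the single-crossover classes th e+ ss+ and th+ e ss (134 + 136 = 270) plus the double crossovers (23).
RF(th–ss) = (270 + 23) / 1917 = 293/1917 = 0.1528 → 15.3 map units.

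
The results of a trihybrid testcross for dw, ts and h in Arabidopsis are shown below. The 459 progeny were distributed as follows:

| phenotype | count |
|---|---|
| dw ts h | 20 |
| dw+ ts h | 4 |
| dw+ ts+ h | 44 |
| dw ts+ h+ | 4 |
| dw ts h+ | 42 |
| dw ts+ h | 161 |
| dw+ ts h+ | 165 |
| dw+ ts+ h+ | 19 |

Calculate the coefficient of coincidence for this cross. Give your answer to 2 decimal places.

0.83

The two most frequent reciprocal classes, dw+ ts h+ and dw ts+ h, are the parental types, so the F1 was dw+ ts h+ / dw ts+ h.
The two rarest classes, dw+ ts h and dw ts+ h+, are the double crossovers. Comparing them with the parentals, only the h allele has switched, so h is the middle locus and the order is dw – h – ts.
dw–h: (86 + 8)/459 = 0.2048; h–ts: (39 + 8)/459 = 0.1024.
Expected DCO frequency = 0.2048 × 0.1024 ≈ 0.02097; observed = 8/459 ≈ 0.01743.
Coefficient of coincidence = 0.01743/0.02097 ≈ 0.83.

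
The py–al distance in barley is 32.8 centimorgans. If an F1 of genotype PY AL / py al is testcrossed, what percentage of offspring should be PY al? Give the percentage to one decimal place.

16.4%

A map distance of 32.8 centimorgans corresponds to a recombination frequency of 0.328.
The F1 is PY AL / py al, so PY al is a recombinant gamete class with expected frequency r/2 = 0.328/2 = 0.1640.
That is 0.1640 = 16.4% of the progeny.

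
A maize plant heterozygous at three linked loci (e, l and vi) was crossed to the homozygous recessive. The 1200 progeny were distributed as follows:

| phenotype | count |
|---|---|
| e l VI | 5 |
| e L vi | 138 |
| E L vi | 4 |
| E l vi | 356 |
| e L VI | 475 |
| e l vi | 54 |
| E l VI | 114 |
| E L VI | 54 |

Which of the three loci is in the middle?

l

The two most frequent reciprocal classes, E l vi and e L VI, are the parental types, so the F1 was E l vi / e L VI.
The two rarest classes, E L vi and e l VI, are the double crossovers. Comparing them with the parentals, only the l allele has switched, so l is the middle locus and the order is e – l – vi.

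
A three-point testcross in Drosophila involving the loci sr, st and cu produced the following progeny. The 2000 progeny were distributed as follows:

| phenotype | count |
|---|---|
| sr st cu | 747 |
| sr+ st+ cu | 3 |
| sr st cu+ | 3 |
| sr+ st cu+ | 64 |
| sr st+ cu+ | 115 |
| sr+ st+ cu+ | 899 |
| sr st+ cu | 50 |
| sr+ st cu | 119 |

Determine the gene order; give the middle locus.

cu

The two most frequent reciprocal classes, sr+ st+ cu+ and sr st cu, are the parental types, so the F1 was sr+ st+ cu+ / sr st cu.
The two rarest classes, sr+ st+ cu and sr st cu+, are the double crossovers. Comparing them with the parentals, only the cu allele has switched, so cu is the middle locus and the order is sr – cu – st.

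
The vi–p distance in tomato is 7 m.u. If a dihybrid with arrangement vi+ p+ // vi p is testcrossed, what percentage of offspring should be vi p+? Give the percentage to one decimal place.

3.5%

A map distance of 7 m.u. corresponds to a recombination frequency of 0.070.
The F1 is vi+ p+ / vi p, so vi p+ is a recombinant gamete class with expected frequency r/2 = 0.070/2 = 0.0350.
That is 0.0350 = 3.5% of the progeny.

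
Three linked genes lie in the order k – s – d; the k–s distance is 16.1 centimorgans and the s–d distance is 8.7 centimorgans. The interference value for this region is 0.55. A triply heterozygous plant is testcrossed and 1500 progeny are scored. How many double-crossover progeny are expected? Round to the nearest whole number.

9

Map distances give recombination frequencies of 0.161 and 0.087 for the two intervals.
With interference 0.55 (so coincidence = 0.45), expected double-crossover frequency = 0.161 × 0.087 × 0.45 = 0.00630.
Expected number = 0.00630 × 1500 = 9.45 ≈ 9.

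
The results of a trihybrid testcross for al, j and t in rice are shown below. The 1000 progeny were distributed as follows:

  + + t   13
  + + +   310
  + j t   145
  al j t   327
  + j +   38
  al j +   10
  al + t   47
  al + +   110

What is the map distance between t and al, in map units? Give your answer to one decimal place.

The two most frequent reciprocal classes, al j t and + + +, are the parental types, so the F1 was al j t / + + +.
The two rarest classes, al j + and + + t, are the double crossovers. Comparing them with the parentals, only the t allele has switched, so t is the middle locus and the order is j – t – al.
Crossovers in the t–al interval produce the single-crossover classes + j t and al + + (145 + 110 = 255) plus the double crossovers (23).
RF(t–al) = (255 + 23) / 1000 = 278/1000 = 0.2780 → 27.8 map units.

27.8 map units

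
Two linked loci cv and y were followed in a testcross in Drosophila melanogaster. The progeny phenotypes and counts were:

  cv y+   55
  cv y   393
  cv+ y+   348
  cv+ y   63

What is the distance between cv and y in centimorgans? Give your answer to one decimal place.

The two most frequent classes, cv+ y+ (348) and cv y (393), are the parental types, so the F1 was cv+ y+ / cv y.
The recombinant classes are cv+ y and cv y+: 63 + 55 = 118.
Recombination frequency = 118/859 = 0.1374 ≈ 13.7%, i.e. 13.7 centimorgans.

13.7 centimorgans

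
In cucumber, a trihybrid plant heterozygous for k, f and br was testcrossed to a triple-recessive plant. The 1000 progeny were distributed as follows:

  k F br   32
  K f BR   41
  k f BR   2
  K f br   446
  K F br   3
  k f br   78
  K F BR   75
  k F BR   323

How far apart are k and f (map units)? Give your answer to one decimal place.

The two most frequent reciprocal classes, k F BR and K f br, are the parental types, so the F1 was k F BR / K f br.
The two rarest classes, k f BR and K F br, are the double crossovers. Comparing them with the parentals, only the f allele has switched, so f is the middle locus and the order is k – f – br.
Crossovers in the k–f interval produce the single-crossover classes K F BR and k f br (75 + 78 = 153) plus the double crossovers (5).
RF(k–f) = (153 + 5) / 1000 = 158/1000 = 0.1580 → 15.8 map units.

15.8 map units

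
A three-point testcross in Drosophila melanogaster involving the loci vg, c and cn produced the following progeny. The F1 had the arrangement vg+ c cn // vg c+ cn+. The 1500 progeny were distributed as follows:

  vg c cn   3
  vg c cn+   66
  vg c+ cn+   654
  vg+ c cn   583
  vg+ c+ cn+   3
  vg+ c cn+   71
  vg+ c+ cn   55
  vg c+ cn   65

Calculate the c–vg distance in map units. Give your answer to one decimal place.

The two rarest classes, vg c cn and vg+ c+ cn+, are the double crossovers. Comparing them with the parentals, only the vg allele has switched, so vg is the middle locus and the order is cn – vg – c.
Crossovers in the vg–c interval produce the single-crossover classes vg+ c+ cn and vg c cn+ (55 + 66 = 121) plus the double crossovers (6).
RF(vg–c) = (121 + 6) / 1500 = 127/1500 = 0.0847 → 8.5 map units.

8.5 map units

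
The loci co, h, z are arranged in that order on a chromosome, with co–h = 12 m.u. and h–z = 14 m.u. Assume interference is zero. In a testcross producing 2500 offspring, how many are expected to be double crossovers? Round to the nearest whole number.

42

Map distances give recombination frequencies of 0.120 and 0.140 for the two intervals.
With no interference, expected double-crossover frequency = 0.120 × 0.140 = 0.01680.
Expected number = 0.01680 × 2500 = 42.00 ≈ 42.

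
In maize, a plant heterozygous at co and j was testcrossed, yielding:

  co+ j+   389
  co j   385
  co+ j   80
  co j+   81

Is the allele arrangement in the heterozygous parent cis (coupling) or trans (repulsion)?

cis

The two most frequent classes are co+ j+ (389) and co j (385); these are the parental (non-recombinant) types.
So the F1 carried co+ j+ on one chromosome and co j on the other — the recessive alleles are on the same chromosome (cis / coupling).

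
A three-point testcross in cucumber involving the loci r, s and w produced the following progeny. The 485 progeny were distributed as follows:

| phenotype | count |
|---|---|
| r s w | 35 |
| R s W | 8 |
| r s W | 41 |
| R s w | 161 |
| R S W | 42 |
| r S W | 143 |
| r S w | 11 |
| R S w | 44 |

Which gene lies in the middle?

w

The two most frequent reciprocal classes, r S W and R s w, are the parental types, so the F1 was r S W / R s w.
The two rarest classes, r S w and R s W, are the double crossovers. Comparing them with the parentals, only the w allele has switched, so w is the middle locus and the order is s – w – r.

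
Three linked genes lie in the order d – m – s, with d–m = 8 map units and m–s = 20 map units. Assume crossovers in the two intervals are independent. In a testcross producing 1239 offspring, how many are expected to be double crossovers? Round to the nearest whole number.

20

Map distances give recombination frequencies of 0.080 and 0.200 for the two intervals.
With no interference, expected double-crossover frequency = 0.080 × 0.200 = 0.01600.
Expected number = 0.01600 × 1239 = 19.82 ≈ 20.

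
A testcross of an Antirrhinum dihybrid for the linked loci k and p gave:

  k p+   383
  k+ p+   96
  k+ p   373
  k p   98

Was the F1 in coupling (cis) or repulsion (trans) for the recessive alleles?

The two most frequent classes are k+ p (373) and k p+ (383); these are the parental (non-recombinant) types.
So the F1 carried k+ p on one chromosome and k p+ on the other — the recessive alleles are on opposite chromosomes (trans / repulsion).

trans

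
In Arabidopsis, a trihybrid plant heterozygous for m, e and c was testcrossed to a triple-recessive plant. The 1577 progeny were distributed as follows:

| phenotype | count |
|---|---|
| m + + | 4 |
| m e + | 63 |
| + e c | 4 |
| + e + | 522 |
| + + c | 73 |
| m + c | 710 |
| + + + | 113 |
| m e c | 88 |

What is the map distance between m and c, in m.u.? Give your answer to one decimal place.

9.1 m.u.

The two most frequent reciprocal classes, m + c and + e +, are the parental types, so the F1 was m + c / + e +.
The two rarest classes, m + + and + e c, are the double crossovers. Comparing them with the parentals, only the c allele has switched, so c is the middle locus and the order is m – c – e.
Crossovers in the m–c interval produce the single-crossover classes + + c and m e + (73 + 63 = 136) plus the double crossovers (8).
RF(m–c) = (136 + 8) / 1577 = 144/1577 = 0.0913 → 9.1 m.u.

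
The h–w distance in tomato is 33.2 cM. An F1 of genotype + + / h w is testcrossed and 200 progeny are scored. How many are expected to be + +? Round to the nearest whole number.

67

A map distance of 33.2 cM corresponds to a recombination frequency of 0.332.
The F1 is + + / h w, so + + is a parental gamete class with expected frequency (1 − r)/2 = 0.668/2 = 0.3340.
Expected number = 0.3340 × 200 = 66.80 ≈ 67.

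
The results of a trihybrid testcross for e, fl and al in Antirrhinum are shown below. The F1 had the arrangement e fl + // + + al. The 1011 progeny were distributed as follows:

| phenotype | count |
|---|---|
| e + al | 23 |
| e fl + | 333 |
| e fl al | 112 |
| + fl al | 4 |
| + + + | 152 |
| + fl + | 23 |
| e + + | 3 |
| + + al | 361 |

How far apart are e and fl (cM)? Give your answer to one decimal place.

The two rarest classes, e + + and + fl al, are the double crossovers. Comparing them with the parentals, only the fl allele has switched, so fl is the middle locus and the order is al – fl – e.
Crossovers in the fl–e interval produce the single-crossover classes + fl + and e + al (23 + 23 = 46) plus the double crossovers (7).
RF(fl–e) = (46 + 7) / 1011 = 53/1011 = 0.0524 → 5.2 cM.

5.2 cM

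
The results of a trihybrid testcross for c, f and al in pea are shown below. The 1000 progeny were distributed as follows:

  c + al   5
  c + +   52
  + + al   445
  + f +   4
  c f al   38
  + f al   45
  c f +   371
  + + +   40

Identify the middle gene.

c

The two most frequent reciprocal classes, + + al and c f +, are the parental types, so the F1 was + + al / c f +.
The two rarest classes, c + al and + f +, are the double crossovers. Comparing them with the parentals, only the c allele has switched, so c is the middle locus and the order is f – c – al.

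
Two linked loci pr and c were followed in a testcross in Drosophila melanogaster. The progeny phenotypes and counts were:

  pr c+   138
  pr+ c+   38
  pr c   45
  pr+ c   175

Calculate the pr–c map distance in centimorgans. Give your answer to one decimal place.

The two most frequent classes, pr+ c (175) and pr c+ (138), are the parental types, so the F1 was pr+ c / pr c+.
The recombinant classes are pr+ c+ and pr c: 38 + 45 = 83.
Recombination frequency = 83/396 = 0.2096 ≈ 21.0%, i.e. 21.0 centimorgans.

21.0 centimorgans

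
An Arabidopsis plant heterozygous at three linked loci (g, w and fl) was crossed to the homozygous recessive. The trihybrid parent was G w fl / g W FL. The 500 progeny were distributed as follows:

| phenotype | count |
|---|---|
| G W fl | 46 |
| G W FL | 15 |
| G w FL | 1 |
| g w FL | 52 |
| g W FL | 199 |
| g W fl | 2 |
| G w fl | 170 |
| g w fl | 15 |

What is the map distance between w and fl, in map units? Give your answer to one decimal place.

20.2 map units

The two rarest classes, G w FL and g W fl, are the double crossovers. Comparing them with the parentals, only the fl allele has switched, so fl is the middle locus and the order is g – fl – w.
Crossovers in the fl–w interval produce the single-crossover classes G W fl and g w FL (46 + 52 = 98) plus the double crossovers (3).
RF(fl–w) = (98 + 3) / 500 = 101/500 = 0.2020 → 20.2 map units.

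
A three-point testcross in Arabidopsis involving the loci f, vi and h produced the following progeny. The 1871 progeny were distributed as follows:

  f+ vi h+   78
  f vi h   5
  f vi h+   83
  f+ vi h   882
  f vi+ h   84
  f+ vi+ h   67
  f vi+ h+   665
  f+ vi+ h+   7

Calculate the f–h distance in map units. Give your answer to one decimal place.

The two most frequent reciprocal classes, f+ vi h and f vi+ h+, are the parental types, so the F1 was f+ vi h / f vi+ h+.
The two rarest classes, f vi h and f+ vi+ h+, are the double crossovers. Comparing them with the parentals, only the f allele has switched, so f is the middle locus and the order is vi – f – h.
Crossovers in the f–h interval produce the single-crossover classes f+ vi h+ and f vi+ h (78 + 84 = 162) plus the double crossovers (12).
RF(f–h) = (162 + 12) / 1871 = 174/1871 = 0.0930 → 9.3 map units.

9.3 map units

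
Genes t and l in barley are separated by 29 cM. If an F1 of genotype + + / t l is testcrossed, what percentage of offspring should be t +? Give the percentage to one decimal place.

14.5%

A map distance of 29 cM corresponds to a recombination frequency of 0.290.
The F1 is + + / t l, so t + is a recombinant gamete class with expected frequency r/2 = 0.290/2 = 0.1450.
That is 0.1450 = 14.5% of the progeny.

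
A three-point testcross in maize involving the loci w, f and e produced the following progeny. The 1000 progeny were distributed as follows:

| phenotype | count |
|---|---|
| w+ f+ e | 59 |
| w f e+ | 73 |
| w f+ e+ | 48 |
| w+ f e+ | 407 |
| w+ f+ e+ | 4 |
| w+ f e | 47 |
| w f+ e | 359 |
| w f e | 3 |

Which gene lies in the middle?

f

The two most frequent reciprocal classes, w+ f e+ and w f+ e, are the parental types, so the F1 was w+ f e+ / w f+ e.
The two rarest classes, w+ f+ e+ and w f e, are the double crossovers. Comparing them with the parentals, only the f allele has switched, so f is the middle locus and the order is e – f – w.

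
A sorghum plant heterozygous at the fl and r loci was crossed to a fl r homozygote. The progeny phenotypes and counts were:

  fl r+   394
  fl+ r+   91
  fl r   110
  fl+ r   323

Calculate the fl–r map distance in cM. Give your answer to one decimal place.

The two most frequent classes, fl+ r (323) and fl r+ (394), are the parental types, so the F1 was fl+ r / fl r+.
The recombinant classes are fl+ r+ and fl r: 91 + 110 = 201.
Recombination frequency = 201/918 = 0.2190 ≈ 21.9%, i.e. 21.9 cM.

21.9 cM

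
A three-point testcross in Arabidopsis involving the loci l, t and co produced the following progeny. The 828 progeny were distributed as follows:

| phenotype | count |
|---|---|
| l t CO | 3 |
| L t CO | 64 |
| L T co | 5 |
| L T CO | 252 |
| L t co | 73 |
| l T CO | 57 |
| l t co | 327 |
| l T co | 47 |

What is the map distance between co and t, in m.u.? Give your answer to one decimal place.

The two most frequent reciprocal classes, l t co and L T CO, are the parental types, so the F1 was l t co / L T CO.
The two rarest classes, l t CO and L T co, are the double crossovers. Comparing them with the parentals, only the co allele has switched, so co is the middle locus and the order is t – co – l.
Crossovers in the t–co interval produce the single-crossover classes l T co and L t CO (47 + 64 = 111) plus the double crossovers (8).
RF(t–co) = (111 + 8) / 828 = 119/828 = 0.1437 → 14.4 m.u.

14.4 m.u.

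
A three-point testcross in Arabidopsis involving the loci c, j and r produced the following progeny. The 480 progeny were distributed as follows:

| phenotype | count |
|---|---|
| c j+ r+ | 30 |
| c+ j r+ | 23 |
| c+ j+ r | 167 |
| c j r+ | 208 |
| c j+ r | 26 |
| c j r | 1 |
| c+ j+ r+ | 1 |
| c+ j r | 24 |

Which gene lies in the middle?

r

The two most frequent reciprocal classes, c+ j+ r and c j r+, are the parental types, so the F1 was c+ j+ r / c j r+.
The two rarest classes, c+ j+ r+ and c j r, are the double crossovers. Comparing them with the parentals, only the r allele has switched, so r is the middle locus and the order is c – r – j.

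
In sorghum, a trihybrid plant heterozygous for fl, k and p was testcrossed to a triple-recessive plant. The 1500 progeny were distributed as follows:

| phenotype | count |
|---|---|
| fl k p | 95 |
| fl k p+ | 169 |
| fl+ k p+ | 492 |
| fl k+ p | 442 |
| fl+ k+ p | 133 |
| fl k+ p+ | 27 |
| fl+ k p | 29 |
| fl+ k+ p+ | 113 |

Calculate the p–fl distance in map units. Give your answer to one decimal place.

23.9 map units

The two most frequent reciprocal classes, fl k+ p and fl+ k p+, are the parental types, so the F1 was fl k+ p / fl+ k p+.
The two rarest classes, fl k+ p+ and fl+ k p, are the double crossovers. Comparing them with the parentals, only the p allele has switched, so p is the middle locus and the order is fl – p – k.
Crossovers in the fl–p interval produce the single-crossover classes fl+ k+ p and fl k p+ (133 + 169 = 302) plus the double crossovers (56).
RF(fl–p) = (302 + 56) / 1500 = 358/1500 = 0.2387 → 23.9 map units.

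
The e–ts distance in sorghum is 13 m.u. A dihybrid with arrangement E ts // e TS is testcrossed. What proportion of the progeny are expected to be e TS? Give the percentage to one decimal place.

43.5%

A map distance of 13 m.u. corresponds to a recombination frequency of 0.130.
The F1 is E ts / e TS, so e TS is a parental gamete class with expected frequency (1 − r)/2 = 0.870/2 = 0.4350.
That is 0.4350 = 43.5% of the progeny.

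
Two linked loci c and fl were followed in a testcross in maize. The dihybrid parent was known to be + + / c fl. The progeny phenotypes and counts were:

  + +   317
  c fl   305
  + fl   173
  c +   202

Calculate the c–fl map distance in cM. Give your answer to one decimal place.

37.6 cM

The recombinant classes are + fl and c +: 173 + 202 = 375.
Recombination frequency = 375/997 = 0.3761 ≈ 37.6%, i.e. 37.6 cM.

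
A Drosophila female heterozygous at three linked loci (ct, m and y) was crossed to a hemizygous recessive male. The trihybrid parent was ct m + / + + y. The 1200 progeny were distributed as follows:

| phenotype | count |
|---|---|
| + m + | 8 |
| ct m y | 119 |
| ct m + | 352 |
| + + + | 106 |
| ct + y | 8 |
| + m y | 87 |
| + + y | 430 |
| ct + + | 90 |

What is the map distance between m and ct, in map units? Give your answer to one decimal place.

16.1 map units

The two rarest classes, + m + and ct + y, are the double crossovers. Comparing them with the parentals, only the ct allele has switched, so ct is the middle locus and the order is y – ct – m.
Crossovers in the ct–m interval produce the single-crossover classes ct + + and + m y (90 + 87 = 177) plus the double crossovers (16).
RF(ct–m) = (177 + 16) / 1200 = 193/1200 = 0.1608 → 16.1 map units.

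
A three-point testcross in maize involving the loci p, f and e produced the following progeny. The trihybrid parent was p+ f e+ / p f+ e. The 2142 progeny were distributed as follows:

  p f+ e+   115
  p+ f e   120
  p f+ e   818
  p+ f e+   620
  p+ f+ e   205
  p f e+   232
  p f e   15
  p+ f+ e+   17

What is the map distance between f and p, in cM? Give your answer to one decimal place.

21.9 cM

The two rarest classes, p+ f+ e+ and p f e, are the double crossovers. Comparing them with the parentals, only the f allele has switched, so f is the middle locus and the order is p – f – e.
Crossovers in the p–f interval produce the single-crossover classes p f e+ and p+ f+ e (232 + 205 = 437) plus the double crossovers (32).
RF(p–f) = (437 + 32) / 2142 = 469/2142 = 0.2190 → 21.9 cM.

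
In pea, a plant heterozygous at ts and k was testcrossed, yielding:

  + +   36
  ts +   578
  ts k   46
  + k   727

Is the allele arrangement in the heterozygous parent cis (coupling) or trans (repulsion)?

trans

The two most frequent classes are + k (727) and ts + (578); these are the parental (non-recombinant) types.
So the F1 carried + k on one chromosome and ts + on the other — the recessive alleles are on opposite chromosomes (trans / repulsion).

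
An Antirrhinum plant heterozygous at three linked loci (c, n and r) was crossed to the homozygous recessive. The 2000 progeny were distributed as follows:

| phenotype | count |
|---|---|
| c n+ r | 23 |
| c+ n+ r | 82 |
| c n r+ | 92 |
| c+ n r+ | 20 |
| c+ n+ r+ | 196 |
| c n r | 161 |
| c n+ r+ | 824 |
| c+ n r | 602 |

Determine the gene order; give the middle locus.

r

The two most frequent reciprocal classes, c n+ r+ and c+ n r, are the parental types, so the F1 was c n+ r+ / c+ n r.
The two rarest classes, c n+ r and c+ n r+, are the double crossovers. Comparing them with the parentals, only the r allele has switched, so r is the middle locus and the order is n – r – c.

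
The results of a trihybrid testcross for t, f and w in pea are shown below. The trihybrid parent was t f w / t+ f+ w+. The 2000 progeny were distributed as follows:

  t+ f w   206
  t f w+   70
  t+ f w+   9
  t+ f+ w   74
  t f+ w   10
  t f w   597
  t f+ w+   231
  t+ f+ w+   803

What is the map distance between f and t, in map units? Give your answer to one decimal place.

The two rarest classes, t f+ w and t+ f w+, are the double crossovers. Comparing them with the parentals, only the f allele has switched, so f is the middle locus and the order is w – f – t.
Crossovers in the f–t interval produce the single-crossover classes t+ f w and t f+ w+ (206 + 231 = 437) plus the double crossovers (19).
RF(f–t) = (437 + 19) / 2000 = 456/2000 = 0.2280 → 22.8 map units.

22.8 map units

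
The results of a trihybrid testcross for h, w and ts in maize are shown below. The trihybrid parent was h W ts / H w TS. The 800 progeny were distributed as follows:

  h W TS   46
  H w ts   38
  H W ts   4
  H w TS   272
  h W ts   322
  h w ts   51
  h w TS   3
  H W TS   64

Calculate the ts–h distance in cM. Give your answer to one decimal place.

11.4 cM

The two rarest classes, H W ts and h w TS, are the double crossovers. Comparing them with the parentals, only the h allele has switched, so h is the middle locus and the order is w – h – ts.
Crossovers in the h–ts interval produce the single-crossover classes h W TS and H w ts (46 + 38 = 84) plus the double crossovers (7).
RF(h–ts) = (84 + 7) / 800 = 91/800 = 0.1138 → 11.4 cM.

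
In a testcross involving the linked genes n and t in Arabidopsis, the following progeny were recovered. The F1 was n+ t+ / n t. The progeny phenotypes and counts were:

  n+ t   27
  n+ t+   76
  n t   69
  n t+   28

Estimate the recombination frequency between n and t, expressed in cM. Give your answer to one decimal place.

The recombinant classes are n+ t and n t+: 27 + 28 = 55.
Recombination frequency = 55/200 = 0.2750 ≈ 27.5%, i.e. 27.5 cM.

27.5 cM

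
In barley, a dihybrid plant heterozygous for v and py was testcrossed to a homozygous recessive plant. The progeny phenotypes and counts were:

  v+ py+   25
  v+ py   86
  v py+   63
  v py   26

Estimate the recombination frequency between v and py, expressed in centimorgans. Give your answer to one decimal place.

25.5 centimorgans

The two most frequent classes, v+ py (86) and v py+ (63), are the parental types, so the F1 was v+ py / v py+.
The recombinant classes are v+ py+ and v py: 25 + 26 = 51.
Recombination frequency = 51/200 = 0.2550 ≈ 25.5%, i.e. 25.5 centimorgans.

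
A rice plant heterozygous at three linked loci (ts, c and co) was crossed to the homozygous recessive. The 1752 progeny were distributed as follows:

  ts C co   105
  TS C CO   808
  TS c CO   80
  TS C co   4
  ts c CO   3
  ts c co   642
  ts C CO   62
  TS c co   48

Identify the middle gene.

The two most frequent reciprocal classes, ts c co and TS C CO, are the parental types, so the F1 was ts c co / TS C CO.
The two rarest classes, ts c CO and TS C co, are the double crossovers. Comparing them with the parentals, only the co allele has switched, so co is the middle locus and the order is ts – co – c.

co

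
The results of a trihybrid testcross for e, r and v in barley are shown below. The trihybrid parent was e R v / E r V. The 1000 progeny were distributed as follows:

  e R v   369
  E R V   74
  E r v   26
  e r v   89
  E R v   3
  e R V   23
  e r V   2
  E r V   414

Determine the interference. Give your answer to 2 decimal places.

The two rarest classes, E R v and e r V, are the double crossovers. Comparing them with the parentals, only the e allele has switched, so e is the middle locus and the order is v – e – r.
v–e: (49 + 5)/1000 = 0.0540; e–r: (163 + 5)/1000 = 0.1680.
Expected DCO frequency = 0.0540 × 0.1680 ≈ 0.00907; observed = 5/1000 ≈ 0.00500.
Coefficient of coincidence = 0.00500/0.00907 ≈ 0.55; interference = 1 − 0.55 = 0.45.

0.45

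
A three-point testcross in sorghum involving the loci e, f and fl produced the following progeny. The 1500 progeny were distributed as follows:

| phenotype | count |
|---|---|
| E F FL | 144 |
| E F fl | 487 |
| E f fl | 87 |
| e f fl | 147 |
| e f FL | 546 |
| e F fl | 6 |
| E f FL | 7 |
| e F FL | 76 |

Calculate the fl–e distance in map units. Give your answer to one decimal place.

20.3 map units

The two most frequent reciprocal classes, E F fl and e f FL, are the parental types, so the F1 was E F fl / e f FL.
The two rarest classes, e F fl and E f FL, are the double crossovers. Comparing them with the parentals, only the e allele has switched, so e is the middle locus and the order is fl – e – f.
Crossovers in the fl–e interval produce the single-crossover classes E F FL and e f fl (144 + 147 = 291) plus the double crossovers (13).
RF(fl–e) = (291 + 13) / 1500 = 304/1500 = 0.2027 → 20.3 map units.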